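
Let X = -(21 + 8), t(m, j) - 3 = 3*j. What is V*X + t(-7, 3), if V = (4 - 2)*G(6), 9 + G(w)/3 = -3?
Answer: 2100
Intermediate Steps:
G(w) = -36 (G(w) = -27 + 3*(-3) = -27 - 9 = -36)
t(m, j) = 3 + 3*j
X = -29 (X = -1*29 = -29)
V = -72 (V = (4 - 2)*(-36) = 2*(-36) = -72)
V*X + t(-7, 3) = -72*(-29) + (3 + 3*3) = 2088 + (3 + 9) = 2088 + 12 = 2100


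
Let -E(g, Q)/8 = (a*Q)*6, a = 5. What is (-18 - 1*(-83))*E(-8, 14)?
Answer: -218400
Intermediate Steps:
E(g, Q) = -240*Q (E(g, Q) = -8*5*Q*6 = -240*Q)
(-18 - 1*(-83))*E(-8, 14) = (-18 - 1*(-83))*(-240*14) = (-18 + 83)*(-3360) = 65*(-3360) = -218400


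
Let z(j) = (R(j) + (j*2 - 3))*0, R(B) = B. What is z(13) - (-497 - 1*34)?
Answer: 531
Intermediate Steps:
z(j) = 0 (z(j) = (j + (j*2 - 3))*0 = (j + (2*j - 3))*0 = (j + (-3 + 2*j))*0 = (-3 + 3*j)*0 = 0)
z(13) - (-497 - 1*34) = 0 - (-497 - 1*34) = 0 - (-497 - 34) = 0 - 1*(-531) = 0 + 531 = 531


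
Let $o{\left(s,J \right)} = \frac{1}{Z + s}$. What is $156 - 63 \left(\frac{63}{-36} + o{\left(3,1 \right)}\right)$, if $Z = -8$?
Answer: $\frac{5577}{20} \approx 278.85$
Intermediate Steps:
$o{\left(s,J \right)} = \frac{1}{-8 + s}$
$156 - 63 \left(\frac{63}{-36} + o{\left(3,1 \right)}\right) = 156 - 63 \left(\frac{63}{-36} + \frac{1}{-8 + 3}\right) = 156 - 63 \left(63 \left(- \frac{1}{36}\right) + \frac{1}{-5}\right) = 156 - 63 \left(- \frac{7}{4} - \frac{1}{5}\right) = 156 - - \frac{2457}{20} = 156 + \frac{2457}{20} = \frac{5577}{20}$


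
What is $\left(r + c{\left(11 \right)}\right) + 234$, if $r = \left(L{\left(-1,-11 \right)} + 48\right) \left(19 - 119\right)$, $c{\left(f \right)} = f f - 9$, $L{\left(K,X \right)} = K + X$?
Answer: $-3254$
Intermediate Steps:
$c{\left(f \right)} = -9 + f^{2}$ ($c{\left(f \right)} = f^{2} - 9 = -9 + f^{2}$)
$r = -3600$ ($r = \left(\left(-1 - 11\right) + 48\right) \left(19 - 119\right) = \left(-12 + 48\right) \left(-100\right) = 36 \left(-100\right) = -3600$)
$\left(r + c{\left(11 \right)}\right) + 234 = \left(-3600 - \left(9 - 11^{2}\right)\right) + 234 = \left(-3600 + \left(-9 + 121\right)\right) + 234 = \left(-3600 + 112\right) + 234 = -3488 + 234 = -3254$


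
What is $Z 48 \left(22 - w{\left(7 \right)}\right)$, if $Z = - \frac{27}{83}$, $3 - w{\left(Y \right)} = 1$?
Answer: $- \frac{25920}{83} \approx -312.29$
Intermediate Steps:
$w{\left(Y \right)} = 2$ ($w{\left(Y \right)} = 3 - 1 = 2$)
$Z = - \frac{27}{83}$ ($Z = \left(-27\right) \frac{1}{83} = - \frac{27}{83} \approx -0.3253$)
$Z 48 \left(22 - w{\left(7 \right)}\right) = \left(- \frac{27}{83}\right) 48 \left(22 - 2\right) = - \frac{1296 \left(22 - 2\right)}{83} = \left(- \frac{1296}{83}\right) 20 = - \frac{25920}{83}$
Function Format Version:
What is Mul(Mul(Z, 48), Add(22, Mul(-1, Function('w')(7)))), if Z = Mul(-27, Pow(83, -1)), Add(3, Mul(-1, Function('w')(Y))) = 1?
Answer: Rational(-25920, 83) ≈ -312.29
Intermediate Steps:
Function('w')(Y) = 2 (Function('w')(Y) = Add(3, Mul(-1, 1)) = Add(3, -1) = 2)
Z = Rational(-27, 83) (Z = Mul(-27, Rational(1, 83)) = Rational(-27, 83) ≈ -0.32530)
Mul(Mul(Z, 48), Add(22, Mul(-1, Function('w')(7)))) = Mul(Mul(Rational(-27, 83), 48), Add(22, Mul(-1, 2))) = Mul(Rational(-1296, 83), Add(22, -2)) = Mul(Rational(-1296, 83), 20) = Rational(-25920, 83)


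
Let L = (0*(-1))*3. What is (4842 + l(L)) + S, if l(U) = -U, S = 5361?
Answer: 10203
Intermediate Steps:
L = 0 (L = 0*3 = 0)
(4842 + l(L)) + S = (4842 - 1*0) + 5361 = (4842 + 0) + 5361 = 4842 + 5361 = 10203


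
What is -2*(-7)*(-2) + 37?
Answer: 9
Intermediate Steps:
-2*(-7)*(-2) + 37 = 14*(-2) + 37 = -28 + 37 = 9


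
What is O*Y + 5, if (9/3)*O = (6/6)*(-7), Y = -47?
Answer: 344/3 ≈ 114.67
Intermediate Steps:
O = -7/3 (O = ((6/6)*(-7))/3 = ((6*(⅙))*(-7))/3 = (1*(-7))/3 = (⅓)*(-7) = -7/3 ≈ -2.3333)
O*Y + 5 = -7/3*(-47) + 5 = 329/3 + 5 = 344/3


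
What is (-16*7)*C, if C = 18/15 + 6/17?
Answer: -14784/85 ≈ -173.93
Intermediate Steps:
C = 132/85 (C = 18*(1/15) + 6*(1/17) = 6/5 + 6/17 = 132/85 ≈ 1.5529)
(-16*7)*C = -16*7*(132/85) = -112*132/85 = -14784/85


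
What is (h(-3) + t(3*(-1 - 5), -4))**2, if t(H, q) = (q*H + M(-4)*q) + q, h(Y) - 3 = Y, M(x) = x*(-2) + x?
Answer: 2704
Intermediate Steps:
M(x) = -x (M(x) = -2*x + x = -x)
h(Y) = 3 + Y
t(H, q) = 5*q + H*q (t(H, q) = (q*H + (-1*(-4))*q) + q = (H*q + 4*q) + q = (4*q + H*q) + q = 5*q + H*q)
(h(-3) + t(3*(-1 - 5), -4))**2 = ((3 - 3) - 4*(5 + 3*(-1 - 5)))**2 = (0 - 4*(5 + 3*(-6)))**2 = (0 - 4*(5 - 18))**2 = (0 - 4*(-13))**2 = (0 + 52)**2 = 52**2 = 2704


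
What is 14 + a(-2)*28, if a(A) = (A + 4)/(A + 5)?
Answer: 98/3 ≈ 32.667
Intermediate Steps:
a(A) = (4 + A)/(5 + A)
14 + a(-2)*28 = 14 + ((4 - 2)/(5 - 2))*28 = 14 + (2/3)*28 = 14 + ((⅓)*2)*28 = 14 + (⅔)*28 = 14 + 56/3 = 98/3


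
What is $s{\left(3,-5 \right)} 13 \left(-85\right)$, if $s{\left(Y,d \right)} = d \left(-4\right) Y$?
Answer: $-66300$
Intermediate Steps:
$s{\left(Y,d \right)} = - 4 Y d$ ($s{\left(Y,d \right)} = - 4 d Y = - 4 Y d$)
$s{\left(3,-5 \right)} 13 \left(-85\right) = \left(-4\right) 3 \left(-5\right) 13 \left(-85\right) = 60 \cdot 13 \left(-85\right) = 780 \left(-85\right) = -66300$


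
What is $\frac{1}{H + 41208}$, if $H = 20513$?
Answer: $\frac{1}{61721} \approx 1.6202 \cdot 10^{-5}$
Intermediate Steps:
$\frac{1}{H + 41208} = \frac{1}{20513 + 41208} = \frac{1}{61721}$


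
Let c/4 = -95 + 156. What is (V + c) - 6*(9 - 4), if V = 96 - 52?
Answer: 258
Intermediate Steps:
c = 244 (c = 4*(-95 + 156) = 4*61 = 244)
V = 44
(V + c) - 6*(9 - 4) = (44 + 244) - 6*(9 - 4) = 288 - 6*5 = 288 - 30 = 258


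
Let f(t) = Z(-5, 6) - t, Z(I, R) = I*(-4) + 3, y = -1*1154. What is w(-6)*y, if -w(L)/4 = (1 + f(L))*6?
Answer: 830880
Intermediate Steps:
y = -1154
Z(I, R) = 3 - 4*I (Z(I, R) = -4*I + 3 = 3 - 4*I)
f(t) = 23 - t (f(t) = (3 - 4*(-5)) - t = (3 + 20) - t = 23 - t)
w(L) = -576 + 24*L (w(L) = -4*(1 + (23 - L))*6 = -4*(24 - L)*6 = -4*(144 - 6*L) = -576 + 24*L)
w(-6)*y = (-576 + 24*(-6))*(-1154) = (-576 - 144)*(-1154) = -720*(-1154) = 830880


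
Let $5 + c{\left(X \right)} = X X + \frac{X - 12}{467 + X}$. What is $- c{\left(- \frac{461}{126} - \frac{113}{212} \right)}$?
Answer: $- \frac{13822337061853363}{1102631319406512} \approx -12.536$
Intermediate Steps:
$c{\left(X \right)} = -5 + X^{2} + \frac{-12 + X}{467 + X}$ ($c{\left(X \right)} = -5 + \left(X X + \frac{X - 12}{467 + X}\right) = -5 + \left(X^{2} + \frac{-12 + X}{467 + X}\right) = -5 + X^{2} + \frac{-12 + X}{467 + X}$)
$- c{\left(- \frac{461}{126} - \frac{113}{212} \right)} = - \frac{-2347 + \left(- \frac{461}{126} - \frac{113}{212}\right)^{3} - 4 \left(- \frac{461}{126} - \frac{113}{212}\right) + 467 \left(- \frac{461}{126} - \frac{113}{212}\right)^{2}}{467 - \left(\frac{113}{212} + \frac{461}{126}\right)} = - \frac{-2347 + \left(\left(-461\right) \frac{1}{126} - \frac{113}{212}\right)^{3} - 4 \left(\left(-461\right) \frac{1}{126} - \frac{113}{212}\right) + 467 \left(\left(-461\right) \frac{1}{126} - \frac{113}{212}\right)^{2}}{467 - \frac{55985}{13356}} = - \frac{-2347 + \left(- \frac{461}{126} - \frac{113}{212}\right)^{3} - 4 \left(- \frac{461}{126} - \frac{113}{212}\right) + 467 \left(- \frac{461}{126} - \frac{113}{212}\right)^{2}}{467 - \frac{55985}{13356}} = - \frac{-2347 + \left(- \frac{55985}{13356}\right)^{3} - - \frac{55985}{3339} + 467 \left(- \frac{55985}{13356}\right)^{2}}{467 - \frac{55985}{13356}} = - \frac{-2347 - \frac{175474917796625}{2382479822016} + \frac{55985}{3339} + 467 \cdot \frac{3134320225}{178382736}}{\frac{6181267}{13356}} = - \frac{13356 \left(-2347 - \frac{175474917796625}{2382479822016} + \frac{55985}{3339} + \frac{1463727545075}{178382736}\right)}{6181267} = - \frac{13356 \cdot 13822337061853363}{6181267 \cdot 2382479822016} = \left(-1\right) \frac{13822337061853363}{1102631319406512} = - \frac{13822337061853363}{1102631319406512}$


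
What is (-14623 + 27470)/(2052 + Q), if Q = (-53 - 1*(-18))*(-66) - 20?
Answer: 12847/4342 ≈ 2.9588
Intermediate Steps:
Q = 2290 (Q = (-53 + 18)*(-66) - 20 = -35*(-66) - 20 = 2310 - 20 = 2290)
(-14623 + 27470)/(2052 + Q) = (-14623 + 27470)/(2052 + 2290) = 12847/4342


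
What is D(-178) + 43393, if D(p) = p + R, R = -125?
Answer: 43090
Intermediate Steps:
D(p) = -125 + p (D(p) = p - 125 = -125 + p)
D(-178) + 43393 = (-125 - 178) + 43393 = -303 + 43393 = 43090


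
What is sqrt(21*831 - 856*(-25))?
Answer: sqrt(38851) ≈ 197.11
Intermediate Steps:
sqrt(21*831 - 856*(-25)) = sqrt(17451 + 21400) = sqrt(38851)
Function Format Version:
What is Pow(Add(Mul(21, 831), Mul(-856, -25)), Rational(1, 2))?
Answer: Pow(38851, Rational(1, 2)) ≈ 197.11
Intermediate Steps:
Pow(Add(Mul(21, 831), Mul(-856, -25)), Rational(1, 2)) = Pow(Add(17451, 21400), Rational(1, 2)) = Pow(38851, Rational(1, 2))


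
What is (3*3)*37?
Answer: 333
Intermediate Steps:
(3*3)*37 = 9*37 = 333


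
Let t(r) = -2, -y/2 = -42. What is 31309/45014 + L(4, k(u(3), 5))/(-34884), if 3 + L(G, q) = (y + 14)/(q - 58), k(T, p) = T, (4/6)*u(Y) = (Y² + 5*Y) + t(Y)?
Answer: 13656183161/19628354700 ≈ 0.69574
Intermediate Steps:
y = 84 (y = -2*(-42) = 84)
u(Y) = -3 + 3*Y²/2 + 15*Y/2 (u(Y) = 3*((Y² + 5*Y) - 2)/2 = 3*(-2 + Y² + 5*Y)/2 = -3 + 3*Y²/2 + 15*Y/2)
L(G, q) = -3 + 98/(-58 + q) (L(G, q) = -3 + (84 + 14)/(q - 58) = -3 + 98/(-58 + q))
31309/45014 + L(4, k(u(3), 5))/(-34884) = 31309/45014 + ((272 - 3*(-3 + (3/2)*3² + (15/2)*3))/(-58 + (-3 + (3/2)*3² + (15/2)*3)))/(-34884) = 31309*(1/45014) + ((272 - 3*(-3 + (3/2)*9 + 45/2))/(-58 + (-3 + (3/2)*9 + 45/2)))*(-1/34884) = 31309/45014 + ((272 - 3*(-3 + 27/2 + 45/2))/(-58 + (-3 + 27/2 + 45/2)))*(-1/34884) = 31309/45014 + ((272 - 3*33)/(-58 + 33))*(-1/34884) = 31309/45014 + ((272 - 99)/(-25))*(-1/34884) = 31309/45014 - 1/25*173*(-1/34884) = 31309/45014 - 173/25*(-1/34884) = 31309/45014 + 173/872100 = 13656183161/19628354700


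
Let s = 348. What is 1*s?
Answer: 348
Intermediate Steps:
1*s = 1*348 = 348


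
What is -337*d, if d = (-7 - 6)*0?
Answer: 0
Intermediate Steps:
d = 0 (d = -13*0 = 0)
-337*d = -337*0 = 0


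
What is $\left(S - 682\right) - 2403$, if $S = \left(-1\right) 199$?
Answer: $-3284$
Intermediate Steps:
$S = -199$
$\left(S - 682\right) - 2403 = \left(-199 - 682\right) - 2403 = -881 - 2403 = -3284$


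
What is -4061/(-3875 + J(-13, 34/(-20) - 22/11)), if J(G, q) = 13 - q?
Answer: 40610/38583 ≈ 1.0525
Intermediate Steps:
-4061/(-3875 + J(-13, 34/(-20) - 22/11)) = -4061/(-3875 + (13 - (34/(-20) - 22/11))) = -4061/(-3875 + (13 - (34*(-1/20) - 22*1/11))) = -4061/(-3875 + (13 - (-17/10 - 2))) = -4061/(-3875 + (13 - 1*(-37/10))) = -4061/(-3875 + (13 + 37/10)) = -4061/(-3875 + 167/10) = -4061/(-38583/10) = -4061*(-10/38583) = 40610/38583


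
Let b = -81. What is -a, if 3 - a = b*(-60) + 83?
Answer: 4940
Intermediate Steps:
a = -4940 (a = 3 - (-81*(-60) + 83) = 3 - (4860 + 83) = 3 - 1*4943 = 3 - 4943 = -4940)
-a = -1*(-4940) = 4940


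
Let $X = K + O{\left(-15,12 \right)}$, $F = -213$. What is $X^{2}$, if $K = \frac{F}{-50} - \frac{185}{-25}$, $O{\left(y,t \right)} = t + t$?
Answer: $\frac{3179089}{2500} \approx 1271.6$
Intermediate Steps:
$O{\left(y,t \right)} = 2 t$
$K = \frac{583}{50}$ ($K = - \frac{213}{-50} - \frac{185}{-25} = \left(-213\right) \left(- \frac{1}{50}\right) - - \frac{37}{5} = \frac{213}{50} + \frac{37}{5} = \frac{583}{50} \approx 11.66$)
$X = \frac{1783}{50}$ ($X = \frac{583}{50} + 2 \cdot 12 = \frac{583}{50} + 24 = \frac{1783}{50} \approx 35.66$)
$X^{2} = \left(\frac{1783}{50}\right)^{2} = \frac{3179089}{2500}$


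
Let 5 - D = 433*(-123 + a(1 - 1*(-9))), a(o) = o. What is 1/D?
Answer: 1/48934 ≈ 2.0436e-5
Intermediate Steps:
D = 48934 (D = 5 - 433*(-123 + (1 - 1*(-9))) = 5 - 433*(-123 + (1 + 9)) = 5 - 433*(-123 + 10) = 5 - 433*(-113) = 5 - 1*(-48929) = 5 + 48929 = 48934)
1/D = 1/48934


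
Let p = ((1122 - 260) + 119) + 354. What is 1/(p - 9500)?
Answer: -1/8165 ≈ -0.00012247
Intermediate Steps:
p = 1335 (p = (862 + 119) + 354 = 981 + 354 = 1335)
1/(p - 9500) = 1/(1335 - 9500) = 1/(-8165) = -1/8165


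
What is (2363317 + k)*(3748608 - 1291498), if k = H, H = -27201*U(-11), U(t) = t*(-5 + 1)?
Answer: 2866152473030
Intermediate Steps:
U(t) = -4*t (U(t) = t*(-4) = -4*t)
H = -1196844 (H = -(-108804)*(-11) = -27201*44 = -1196844)
k = -1196844
(2363317 + k)*(3748608 - 1291498) = (2363317 - 1196844)*(3748608 - 1291498) = 1166473*2457110 = 2866152473030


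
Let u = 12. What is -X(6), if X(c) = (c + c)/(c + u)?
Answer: -⅔ ≈ -0.66667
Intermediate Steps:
X(c) = 2*c/(12 + c) (X(c) = (c + c)/(c + 12) = (2*c)/(12 + c) = 2*c/(12 + c))
-X(6) = -2*6/(12 + 6) = -2*6/18 = -1*⅔ = -⅔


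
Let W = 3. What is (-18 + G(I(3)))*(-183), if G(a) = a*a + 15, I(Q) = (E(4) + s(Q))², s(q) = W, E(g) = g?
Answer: -438834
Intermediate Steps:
s(q) = 3
I(Q) = 49 (I(Q) = (4 + 3)² = 7² = 49)
G(a) = 15 + a² (G(a) = a² + 15 = 15 + a²)
(-18 + G(I(3)))*(-183) = (-18 + (15 + 49²))*(-183) = (-18 + (15 + 2401))*(-183) = (-18 + 2416)*(-183) = 2398*(-183) = -438834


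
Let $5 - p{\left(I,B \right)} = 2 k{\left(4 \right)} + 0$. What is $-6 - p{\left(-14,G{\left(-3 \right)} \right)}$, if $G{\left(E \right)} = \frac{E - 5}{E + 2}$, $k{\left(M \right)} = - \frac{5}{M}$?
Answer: $- \frac{27}{2} \approx -13.5$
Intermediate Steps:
$G{\left(E \right)} = \frac{-5 + E}{2 + E}$
$p{\left(I,B \right)} = \frac{15}{2}$ ($p{\left(I,B \right)} = 5 - \left(2 \left(- \frac{5}{4}\right) + 0\right) = 5 - \left(- \frac{5}{2} + 0\right) = 5 - - \frac{5}{2} = 5 + \frac{5}{2} = \frac{15}{2}$)
$-6 - p{\left(-14,G{\left(-3 \right)} \right)} = -6 - \frac{15}{2} = - \frac{27}{2}$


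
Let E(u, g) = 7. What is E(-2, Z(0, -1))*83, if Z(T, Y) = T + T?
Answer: 581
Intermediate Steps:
Z(T, Y) = 2*T
E(-2, Z(0, -1))*83 = 7*83 = 581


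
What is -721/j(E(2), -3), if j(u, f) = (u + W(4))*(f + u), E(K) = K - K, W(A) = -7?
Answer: -103/3 ≈ -34.333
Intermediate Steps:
E(K) = 0
j(u, f) = (-7 + u)*(f + u) (j(u, f) = (u - 7)*(f + u) = (-7 + u)*(f + u))
-721/j(E(2), -3) = -721/(0² - 7*(-3) - 7*0 - 3*0) = -721/(0 + 21 + 0 + 0) = -721/21 = -721*1/21 = -103/3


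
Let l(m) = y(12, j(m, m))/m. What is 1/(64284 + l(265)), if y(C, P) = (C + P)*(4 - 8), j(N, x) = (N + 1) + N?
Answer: 265/17033088 ≈ 1.5558e-5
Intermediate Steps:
j(N, x) = 1 + 2*N (j(N, x) = (1 + N) + N = 1 + 2*N)
y(C, P) = -4*C - 4*P (y(C, P) = (C + P)*(-4) = -4*C - 4*P)
l(m) = (-52 - 8*m)/m (l(m) = (-4*12 - 4*(1 + 2*m))/m = (-48 + (-4 - 8*m))/m = (-52 - 8*m)/m)
1/(64284 + l(265)) = 1/(64284 + (-8 - 52/265)) = 1/(64284 - 2172/265) = 1/(17033088/265) = 265/17033088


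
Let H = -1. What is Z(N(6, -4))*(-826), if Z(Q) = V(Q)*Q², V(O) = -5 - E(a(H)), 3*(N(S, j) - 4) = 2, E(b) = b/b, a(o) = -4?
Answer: 323792/3 ≈ 1.0793e+5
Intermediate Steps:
E(b) = 1
N(S, j) = 14/3 (N(S, j) = 4 + (⅓)*2 = 4 + ⅔ = 14/3)
V(O) = -6 (V(O) = -5 - 1*1 = -5 - 1 = -6)
Z(Q) = -6*Q²
Z(N(6, -4))*(-826) = -6*(14/3)²*(-826) = -6*196/9*(-826) = -392/3*(-826) = 323792/3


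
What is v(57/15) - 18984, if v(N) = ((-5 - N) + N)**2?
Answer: -18959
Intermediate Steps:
v(N) = 25 (v(N) = (-5)**2 = 25)
v(57/15) - 18984 = 25 - 18984 = -18959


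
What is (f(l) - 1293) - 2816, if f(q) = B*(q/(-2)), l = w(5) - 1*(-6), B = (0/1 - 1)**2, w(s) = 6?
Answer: -4115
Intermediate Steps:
B = 1 (B = (0*1 - 1)**2 = (0 - 1)**2 = (-1)**2 = 1)
l = 12 (l = 6 - 1*(-6) = 6 + 6 = 12)
f(q) = -q/2 (f(q) = 1*(q/(-2)) = 1*(q*(-1/2)) = 1*(-q/2) = -q/2)
(f(l) - 1293) - 2816 = (-1/2*12 - 1293) - 2816 = (-6 - 1293) - 2816 = -1299 - 2816 = -4115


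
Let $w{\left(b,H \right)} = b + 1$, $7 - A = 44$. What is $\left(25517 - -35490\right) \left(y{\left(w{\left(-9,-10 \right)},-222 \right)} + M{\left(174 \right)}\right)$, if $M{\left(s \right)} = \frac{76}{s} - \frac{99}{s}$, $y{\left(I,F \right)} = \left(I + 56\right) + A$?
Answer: $\frac{115364237}{174} \approx 6.6301 \cdot 10^{5}$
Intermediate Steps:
$A = -37$ ($A = 7 - 44 = -37$)
$w{\left(b,H \right)} = 1 + b$
$y{\left(I,F \right)} = 19 + I$ ($y{\left(I,F \right)} = \left(I + 56\right) - 37 = \left(56 + I\right) - 37 = 19 + I$)
$M{\left(s \right)} = - \frac{23}{s}$
$\left(25517 - -35490\right) \left(y{\left(w{\left(-9,-10 \right)},-222 \right)} + M{\left(174 \right)}\right) = \left(25517 - -35490\right) \left(\left(19 + \left(1 - 9\right)\right) - \frac{23}{174}\right) = \left(25517 + 35490\right) \left(\left(19 - 8\right) - \frac{23}{174}\right) = 61007 \left(11 - \frac{23}{174}\right) = 61007 \cdot \frac{1891}{174} = \frac{115364237}{174}$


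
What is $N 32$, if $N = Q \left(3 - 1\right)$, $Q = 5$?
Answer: $320$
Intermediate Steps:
$N = 10$ ($N = 5 \left(3 - 1\right) = 5 \cdot 2 = 10$)
$N 32 = 10 \cdot 32 = 320$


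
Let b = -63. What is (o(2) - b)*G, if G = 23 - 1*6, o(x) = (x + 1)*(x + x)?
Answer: 1275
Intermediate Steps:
o(x) = 2*x*(1 + x) (o(x) = (1 + x)*(2*x) = 2*x*(1 + x))
G = 17 (G = 23 - 6 = 17)
(o(2) - b)*G = (2*2*(1 + 2) - 1*(-63))*17 = (2*2*3 + 63)*17 = (12 + 63)*17 = 75*17 = 1275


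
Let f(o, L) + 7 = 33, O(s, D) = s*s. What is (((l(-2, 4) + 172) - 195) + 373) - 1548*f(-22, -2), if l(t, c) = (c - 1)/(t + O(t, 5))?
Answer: -79793/2 ≈ -39897.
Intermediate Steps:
O(s, D) = s²
l(t, c) = (-1 + c)/(t + t²) (l(t, c) = (c - 1)/(t + t²) = (-1 + c)/(t + t²))
f(o, L) = 26 (f(o, L) = -7 + 33 = 26)
(((l(-2, 4) + 172) - 195) + 373) - 1548*f(-22, -2) = ((((-1 + 4)/((-2)*(1 - 2)) + 172) - 195) + 373) - 1548*26 = (((-½*3/(-1) + 172) - 195) + 373) - 40248 = (((-½*(-1)*3 + 172) - 195) + 373) - 40248 = (((3/2 + 172) - 195) + 373) - 40248 = ((347/2 - 195) + 373) - 40248 = (-43/2 + 373) - 40248 = 703/2 - 40248 = -79793/2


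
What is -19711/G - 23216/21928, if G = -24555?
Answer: -17230759/67305255 ≈ -0.25601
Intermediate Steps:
-19711/G - 23216/21928 = -19711/(-24555) - 23216/21928 = -19711*(-1/24555) - 23216*1/21928 = 19711/24555 - 2902/2741 = -17230759/67305255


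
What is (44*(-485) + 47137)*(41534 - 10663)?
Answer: 796379187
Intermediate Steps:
(44*(-485) + 47137)*(41534 - 10663) = (-21340 + 47137)*30871 = 25797*30871 = 796379187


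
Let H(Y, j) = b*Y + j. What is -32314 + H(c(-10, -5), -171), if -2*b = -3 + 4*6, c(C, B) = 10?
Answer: -32590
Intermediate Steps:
b = -21/2 (b = -(-3 + 4*6)/2 = -(-3 + 24)/2 = -½*21 = -21/2 ≈ -10.500)
H(Y, j) = j - 21*Y/2 (H(Y, j) = -21*Y/2 + j = j - 21*Y/2)
-32314 + H(c(-10, -5), -171) = -32314 + (-171 - 21/2*10) = -32314 + (-171 - 105) = -32314 - 276 = -32590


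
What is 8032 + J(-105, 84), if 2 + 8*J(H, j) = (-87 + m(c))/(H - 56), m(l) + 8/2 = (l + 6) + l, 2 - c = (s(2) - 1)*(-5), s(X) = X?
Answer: 10344965/1288 ≈ 8031.8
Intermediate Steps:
c = 7 (c = 2 - (2 - 1)*(-5) = 2 - (-5) = 2 - 1*(-5) = 2 + 5 = 7)
m(l) = 2 + 2*l (m(l) = -4 + ((l + 6) + l) = -4 + ((6 + l) + l) = -4 + (6 + 2*l) = 2 + 2*l)
J(H, j) = -¼ - 71/(8*(-56 + H)) (J(H, j) = -¼ + ((-87 + (2 + 2*7))/(H - 56))/8 = -¼ + ((-87 + (2 + 14))/(-56 + H))/8 = -¼ + ((-87 + 16)/(-56 + H))/8 = -¼ + (-71/(-56 + H))/8 = -¼ - 71/(8*(-56 + H)))
8032 + J(-105, 84) = 8032 + (41 - 2*(-105))/(8*(-56 - 105)) = 8032 + (⅛)*(41 + 210)/(-161) = 8032 + (⅛)*(-1/161)*251 = 8032 - 251/1288 = 10344965/1288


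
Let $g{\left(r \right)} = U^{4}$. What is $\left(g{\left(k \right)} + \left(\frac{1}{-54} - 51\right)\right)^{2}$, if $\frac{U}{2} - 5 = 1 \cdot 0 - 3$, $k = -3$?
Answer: $\frac{122522761}{2916} \approx 42017.0$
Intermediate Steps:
$U = 4$ ($U = 10 + 2 \left(1 \cdot 0 - 3\right) = 10 + 2 \left(0 - 3\right) = 10 + 2 \left(-3\right) = 10 - 6 = 4$)
$g{\left(r \right)} = 256$ ($g{\left(r \right)} = 4^{4} = 256$)
$\left(g{\left(k \right)} + \left(\frac{1}{-54} - 51\right)\right)^{2} = \left(256 + \left(\frac{1}{-54} - 51\right)\right)^{2} = \left(256 - \frac{2755}{54}\right)^{2} = \left(\frac{11069}{54}\right)^{2} = \frac{122522761}{2916}$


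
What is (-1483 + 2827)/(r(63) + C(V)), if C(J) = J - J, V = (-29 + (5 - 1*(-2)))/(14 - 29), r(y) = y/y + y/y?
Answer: 672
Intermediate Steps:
r(y) = 2 (r(y) = 1 + 1 = 2)
V = 22/15 (V = (-29 + (5 + 2))/(-15) = (-29 + 7)*(-1/15) = -22*(-1/15) = 22/15 ≈ 1.4667)
C(J) = 0
(-1483 + 2827)/(r(63) + C(V)) = (-1483 + 2827)/(2 + 0) = 1344/2 = 1344*(1/2) = 672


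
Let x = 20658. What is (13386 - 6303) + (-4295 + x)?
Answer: 23446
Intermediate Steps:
(13386 - 6303) + (-4295 + x) = (13386 - 6303) + (-4295 + 20658) = 7083 + 16363 = 23446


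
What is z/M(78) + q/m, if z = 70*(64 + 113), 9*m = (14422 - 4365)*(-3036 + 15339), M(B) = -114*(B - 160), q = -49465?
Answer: 28312386265/21419257802 ≈ 1.3218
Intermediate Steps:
M(B) = 18240 - 114*B (M(B) = -114*(-160 + B) = 18240 - 114*B)
m = 13747919 (m = ((14422 - 4365)*(-3036 + 15339))/9 = (10057*12303)/9 = (⅑)*123731271 = 13747919)
z = 12390 (z = 70*177 = 12390)
z/M(78) + q/m = 12390/(18240 - 114*78) - 49465/13747919 = 12390/(18240 - 8892) - 49465*1/13747919 = 12390/9348 - 49465/13747919 = 12390*(1/9348) - 49465/13747919 = 2065/1558 - 49465/13747919 = 28312386265/21419257802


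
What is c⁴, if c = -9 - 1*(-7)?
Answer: 16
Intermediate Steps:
c = -2 (c = -9 + 7 = -2)
c⁴ = (-2)⁴ = 16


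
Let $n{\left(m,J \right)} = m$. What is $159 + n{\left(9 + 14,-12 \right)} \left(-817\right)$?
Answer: $-18632$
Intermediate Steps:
$159 + n{\left(9 + 14,-12 \right)} \left(-817\right) = 159 + \left(9 + 14\right) \left(-817\right) = 159 + 23 \left(-817\right) = 159 - 18791 = -18632$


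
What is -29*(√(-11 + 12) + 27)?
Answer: -812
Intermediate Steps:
-29*(√(-11 + 12) + 27) = -29*(√1 + 27) = -29*(1 + 27) = -29*28 = -812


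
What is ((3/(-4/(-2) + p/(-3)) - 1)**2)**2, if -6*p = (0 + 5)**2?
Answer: 2401/13845841 ≈ 0.00017341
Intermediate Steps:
p = -25/6 (p = -(0 + 5)**2/6 = -1/6*5**2 = -1/6*25 = -25/6 ≈ -4.1667)
((3/(-4/(-2) + p/(-3)) - 1)**2)**2 = ((3/(-4/(-2) - 25/6/(-3)) - 1)**2)**2 = ((3/(-4*(-1/2) - 25/6*(-1/3)) - 1)**2)**2 = ((3/(2 + 25/18) - 1)**2)**2 = ((3/(61/18) - 1)**2)**2 = ((3*(18/61) - 1)**2)**2 = ((54/61 - 1)**2)**2 = ((-7/61)**2)**2 = (49/3721)**2 = 2401/13845841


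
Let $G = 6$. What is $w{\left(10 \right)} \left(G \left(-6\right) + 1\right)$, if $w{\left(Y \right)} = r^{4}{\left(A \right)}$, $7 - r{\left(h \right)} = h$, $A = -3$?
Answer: $-350000$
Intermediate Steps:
$r{\left(h \right)} = 7 - h$
$w{\left(Y \right)} = 10000$ ($w{\left(Y \right)} = \left(7 - -3\right)^{4} = \left(7 + 3\right)^{4} = 10^{4} = 10000$)
$w{\left(10 \right)} \left(G \left(-6\right) + 1\right) = 10000 \left(6 \left(-6\right) + 1\right) = 10000 \left(-36 + 1\right) = 10000 \left(-35\right) = -350000$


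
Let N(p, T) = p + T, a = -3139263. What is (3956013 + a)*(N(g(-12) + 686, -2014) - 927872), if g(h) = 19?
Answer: -758908581750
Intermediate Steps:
N(p, T) = T + p
(3956013 + a)*(N(g(-12) + 686, -2014) - 927872) = (3956013 - 3139263)*((-2014 + (19 + 686)) - 927872) = 816750*((-2014 + 705) - 927872) = 816750*(-1309 - 927872) = 816750*(-929181) = -758908581750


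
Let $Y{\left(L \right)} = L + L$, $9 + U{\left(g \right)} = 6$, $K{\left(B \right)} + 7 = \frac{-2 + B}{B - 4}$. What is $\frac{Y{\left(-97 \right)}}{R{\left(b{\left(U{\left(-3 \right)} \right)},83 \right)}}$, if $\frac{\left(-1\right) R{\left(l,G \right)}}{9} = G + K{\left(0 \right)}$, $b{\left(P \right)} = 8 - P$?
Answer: $\frac{388}{1377} \approx 0.28177$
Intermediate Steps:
$K{\left(B \right)} = -7 + \frac{-2 + B}{-4 + B}$ ($K{\left(B \right)} = -7 + \frac{-2 + B}{B - 4} = -7 + \frac{-2 + B}{-4 + B}$)
$U{\left(g \right)} = -3$ ($U{\left(g \right)} = -9 + 6 = -3$)
$Y{\left(L \right)} = 2 L$
$R{\left(l,G \right)} = \frac{117}{2} - 9 G$ ($R{\left(l,G \right)} = - 9 \left(G + \frac{2 \left(13 - 0\right)}{-4 + 0}\right) = - 9 \left(G + \frac{2 \left(13 + 0\right)}{-4}\right) = - 9 \left(G + 2 \left(- \frac{1}{4}\right) 13\right) = - 9 \left(G - \frac{13}{2}\right) = - 9 \left(- \frac{13}{2} + G\right) = \frac{117}{2} - 9 G$)
$\frac{Y{\left(-97 \right)}}{R{\left(b{\left(U{\left(-3 \right)} \right)},83 \right)}} = \frac{2 \left(-97\right)}{\frac{117}{2} - 747} = - \frac{194}{\frac{117}{2} - 747} = - \frac{194}{- \frac{1377}{2}} = \left(-194\right) \left(- \frac{2}{1377}\right) = \frac{388}{1377}$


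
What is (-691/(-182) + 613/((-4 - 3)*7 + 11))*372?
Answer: -7933644/1729 ≈ -4588.6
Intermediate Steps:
(-691/(-182) + 613/((-4 - 3)*7 + 11))*372 = (-691*(-1/182) + 613/(-7*7 + 11))*372 = (691/182 + 613/(-49 + 11))*372 = (691/182 + 613/(-38))*372 = (691/182 + 613*(-1/38))*372 = (691/182 - 613/38)*372 = -21327/1729*372 = -7933644/1729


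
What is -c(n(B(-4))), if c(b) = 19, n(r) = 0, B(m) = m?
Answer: -19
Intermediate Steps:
-c(n(B(-4))) = -1*19 = -19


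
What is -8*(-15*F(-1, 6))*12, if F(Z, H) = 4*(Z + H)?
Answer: 28800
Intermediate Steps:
F(Z, H) = 4*H + 4*Z (F(Z, H) = 4*(H + Z) = 4*H + 4*Z)
-8*(-15*F(-1, 6))*12 = -8*(-15*(4*6 + 4*(-1)))*12 = -8*(-15*(24 - 4))*12 = -8*(-15*20)*12 = -(-2400)*12 = -8*(-3600) = 28800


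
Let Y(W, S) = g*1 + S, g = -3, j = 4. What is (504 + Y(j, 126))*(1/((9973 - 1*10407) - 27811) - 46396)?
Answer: -273885099389/9415 ≈ -2.9090e+7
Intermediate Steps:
Y(W, S) = -3 + S (Y(W, S) = -3*1 + S = -3 + S)
(504 + Y(j, 126))*(1/((9973 - 1*10407) - 27811) - 46396) = (504 + (-3 + 126))*(1/((9973 - 1*10407) - 27811) - 46396) = (504 + 123)*(1/((9973 - 10407) - 27811) - 46396) = 627*(1/(-434 - 27811) - 46396) = 627*(1/(-28245) - 46396) = 627*(-1/28245 - 46396) = 627*(-1310455021/28245) = -273885099389/9415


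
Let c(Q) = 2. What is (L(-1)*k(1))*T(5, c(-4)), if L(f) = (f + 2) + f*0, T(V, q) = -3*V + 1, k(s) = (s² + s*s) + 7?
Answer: -126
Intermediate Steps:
k(s) = 7 + 2*s² (k(s) = (s² + s²) + 7 = 2*s² + 7 = 7 + 2*s²)
T(V, q) = 1 - 3*V
L(f) = 2 + f (L(f) = (2 + f) + 0 = 2 + f)
(L(-1)*k(1))*T(5, c(-4)) = ((2 - 1)*(7 + 2*1²))*(1 - 3*5) = (1*(7 + 2*1))*(1 - 15) = (1*(7 + 2))*(-14) = (1*9)*(-14) = 9*(-14) = -126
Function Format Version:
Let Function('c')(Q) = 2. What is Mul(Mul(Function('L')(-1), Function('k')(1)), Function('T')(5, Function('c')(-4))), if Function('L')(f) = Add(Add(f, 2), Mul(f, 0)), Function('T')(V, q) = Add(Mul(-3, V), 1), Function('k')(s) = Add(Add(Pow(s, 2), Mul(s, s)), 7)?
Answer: -126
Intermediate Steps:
Function('k')(s) = Add(7, Mul(2, Pow(s, 2))) (Function('k')(s) = Add(Add(Pow(s, 2), Pow(s, 2)), 7) = Add(Mul(2, Pow(s, 2)), 7) = Add(7, Mul(2, Pow(s, 2))))
Function('T')(V, q) = Add(1, Mul(-3, V))
Function('L')(f) = Add(2, f) (Function('L')(f) = Add(Add(2, f), 0) = Add(2, f))
Mul(Mul(Function('L')(-1), Function('k')(1)), Function('T')(5, Function('c')(-4))) = Mul(Mul(Add(2, -1), Add(7, Mul(2, Pow(1, 2)))), Add(1, Mul(-3, 5))) = Mul(Mul(1, Add(7, Mul(2, 1))), Add(1, -15)) = Mul(Mul(1, Add(7, 2)), -14) = Mul(Mul(1, 9), -14) = Mul(9, -14) = -126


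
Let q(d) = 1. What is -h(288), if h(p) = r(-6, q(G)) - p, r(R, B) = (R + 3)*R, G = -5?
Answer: 270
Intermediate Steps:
r(R, B) = R*(3 + R) (r(R, B) = (3 + R)*R = R*(3 + R))
h(p) = 18 - p (h(p) = -6*(3 - 6) - p = -6*(-3) - p = 18 - p)
-h(288) = -(18 - 1*288) = -(18 - 288) = -1*(-270) = 270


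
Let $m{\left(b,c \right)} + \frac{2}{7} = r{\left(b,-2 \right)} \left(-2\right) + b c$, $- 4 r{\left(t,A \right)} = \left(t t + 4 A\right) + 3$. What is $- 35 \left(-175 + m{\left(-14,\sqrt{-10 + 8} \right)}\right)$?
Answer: $\frac{5585}{2} + 490 i \sqrt{2} \approx 2792.5 + 692.96 i$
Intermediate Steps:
$r{\left(t,A \right)} = - \frac{3}{4} - A - \frac{t^{2}}{4}$ ($r{\left(t,A \right)} = - \frac{\left(t t + 4 A\right) + 3}{4} = - \frac{\left(t^{2} + 4 A\right) + 3}{4} = - \frac{3 + t^{2} + 4 A}{4} = - \frac{3}{4} - A - \frac{t^{2}}{4}$)
$m{\left(b,c \right)} = - \frac{39}{14} + \frac{b^{2}}{2} + b c$ ($m{\left(b,c \right)} = - \frac{2}{7} + \left(\left(- \frac{3}{4} - -2 - \frac{b^{2}}{4}\right) \left(-2\right) + b c\right) = - \frac{2}{7} + \left(\left(- \frac{3}{4} + 2 - \frac{b^{2}}{4}\right) \left(-2\right) + b c\right) = - \frac{2}{7} + \left(\left(\frac{5}{4} - \frac{b^{2}}{4}\right) \left(-2\right) + b c\right) = - \frac{2}{7} + \left(\left(- \frac{5}{2} + \frac{b^{2}}{2}\right) + b c\right) = - \frac{2}{7} + \left(- \frac{5}{2} + \frac{b^{2}}{2} + b c\right) = - \frac{39}{14} + \frac{b^{2}}{2} + b c$)
$- 35 \left(-175 + m{\left(-14,\sqrt{-10 + 8} \right)}\right) = - 35 \left(-175 - \left(\frac{39}{14} - 98 + 14 \sqrt{-10 + 8}\right)\right) = - 35 \left(-175 - \left(- \frac{1333}{14} + 14 i \sqrt{2}\right)\right) = - 35 \left(-175 + \left(\frac{1333}{14} - 14 i \sqrt{2}\right)\right) = - 35 \left(- \frac{1117}{14} - 14 i \sqrt{2}\right) = \frac{5585}{2} + 490 i \sqrt{2}$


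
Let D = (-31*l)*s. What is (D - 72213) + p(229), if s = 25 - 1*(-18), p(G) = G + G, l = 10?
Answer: -85085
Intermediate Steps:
p(G) = 2*G
s = 43 (s = 25 + 18 = 43)
D = -13330 (D = -31*10*43 = -310*43 = -13330)
(D - 72213) + p(229) = (-13330 - 72213) + 2*229 = -85543 + 458 = -85085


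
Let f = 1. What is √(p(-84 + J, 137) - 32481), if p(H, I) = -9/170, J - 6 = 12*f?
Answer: 3*I*√104300270/170 ≈ 180.23*I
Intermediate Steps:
J = 18 (J = 6 + 12*1 = 6 + 12 = 18)
p(H, I) = -9/170 (p(H, I) = -9*1/170 = -9/170)
√(p(-84 + J, 137) - 32481) = √(-9/170 - 32481) = √(-5521779/170) = 3*I*√104300270/170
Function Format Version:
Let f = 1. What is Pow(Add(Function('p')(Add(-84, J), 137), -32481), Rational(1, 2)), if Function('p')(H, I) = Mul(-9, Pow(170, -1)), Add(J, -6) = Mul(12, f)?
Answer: Mul(Rational(3, 170), I, Pow(104300270, Rational(1, 2))) ≈ Mul(180.23, I)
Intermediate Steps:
J = 18 (J = Add(6, Mul(12, 1)) = Add(6, 12) = 18)
Function('p')(H, I) = Rational(-9, 170) (Function('p')(H, I) = Mul(-9, Rational(1, 170)) = Rational(-9, 170))
Pow(Add(Function('p')(Add(-84, J), 137), -32481), Rational(1, 2)) = Pow(Add(Rational(-9, 170), -32481), Rational(1, 2)) = Pow(Rational(-5521779, 170), Rational(1, 2)) = Mul(Rational(3, 170), I, Pow(104300270, Rational(1, 2)))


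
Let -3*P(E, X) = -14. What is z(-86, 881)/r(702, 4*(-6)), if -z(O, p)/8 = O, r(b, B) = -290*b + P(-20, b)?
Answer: -1032/305363 ≈ -0.0033796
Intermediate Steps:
P(E, X) = 14/3 (P(E, X) = -⅓*(-14) = 14/3)
r(b, B) = 14/3 - 290*b (r(b, B) = -290*b + 14/3 = 14/3 - 290*b)
z(O, p) = -8*O
z(-86, 881)/r(702, 4*(-6)) = (-8*(-86))/(14/3 - 290*702) = 688/(14/3 - 203580) = 688/(-610726/3) = 688*(-3/610726) = -1032/305363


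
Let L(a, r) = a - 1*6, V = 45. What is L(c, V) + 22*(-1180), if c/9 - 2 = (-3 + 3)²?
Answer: -25948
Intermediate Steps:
c = 18 (c = 18 + 9*(-3 + 3)² = 18 + 9*0² = 18 + 9*0 = 18 + 0 = 18)
L(a, r) = -6 + a (L(a, r) = a - 6 = -6 + a)
L(c, V) + 22*(-1180) = (-6 + 18) + 22*(-1180) = 12 - 25960 = -25948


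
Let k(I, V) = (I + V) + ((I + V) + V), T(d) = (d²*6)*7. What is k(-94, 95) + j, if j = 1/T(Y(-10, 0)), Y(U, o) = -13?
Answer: 688507/7098 ≈ 97.000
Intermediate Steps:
T(d) = 42*d² (T(d) = (6*d²)*7 = 42*d²)
k(I, V) = 2*I + 3*V (k(I, V) = (I + V) + (I + 2*V) = 2*I + 3*V)
j = 1/7098 (j = 1/(42*(-13)²) = 1/(42*169) = 1/7098 ≈ 0.00014088)
k(-94, 95) + j = (2*(-94) + 3*95) + 1/7098 = (-188 + 285) + 1/7098 = 97 + 1/7098 = 688507/7098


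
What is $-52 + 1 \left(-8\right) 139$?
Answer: $-1164$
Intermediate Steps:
$-52 + 1 \left(-8\right) 139 = -52 - 1112 = -1164$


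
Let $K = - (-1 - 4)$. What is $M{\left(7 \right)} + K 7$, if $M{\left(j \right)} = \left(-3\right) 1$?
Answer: $32$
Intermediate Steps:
$M{\left(j \right)} = -3$
$K = 5$ ($K = \left(-1\right) \left(-5\right) = 5$)
$M{\left(7 \right)} + K 7 = -3 + 5 \cdot 7 = -3 + 35 = 32$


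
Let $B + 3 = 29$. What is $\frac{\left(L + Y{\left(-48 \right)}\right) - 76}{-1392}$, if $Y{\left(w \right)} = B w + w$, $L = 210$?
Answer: $\frac{581}{696} \approx 0.83477$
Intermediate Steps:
$B = 26$ ($B = -3 + 29 = 26$)
$Y{\left(w \right)} = 27 w$ ($Y{\left(w \right)} = 26 w + w = 27 w$)
$\frac{\left(L + Y{\left(-48 \right)}\right) - 76}{-1392} = \frac{\left(210 + 27 \left(-48\right)\right) - 76}{-1392} = \left(\left(210 - 1296\right) - 76\right) \left(- \frac{1}{1392}\right) = \left(-1086 - 76\right) \left(- \frac{1}{1392}\right) = \left(-1162\right) \left(- \frac{1}{1392}\right) = \frac{581}{696}$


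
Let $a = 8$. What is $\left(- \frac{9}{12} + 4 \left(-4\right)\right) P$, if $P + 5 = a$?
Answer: $- \frac{201}{4} \approx -50.25$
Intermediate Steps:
$P = 3$ ($P = -5 + 8 = 3$)
$\left(- \frac{9}{12} + 4 \left(-4\right)\right) P = \left(- \frac{9}{12} + 4 \left(-4\right)\right) 3 = \left(\left(-9\right) \frac{1}{12} - 16\right) 3 = \left(- \frac{3}{4} - 16\right) 3 = \left(- \frac{67}{4}\right) 3 = - \frac{201}{4}$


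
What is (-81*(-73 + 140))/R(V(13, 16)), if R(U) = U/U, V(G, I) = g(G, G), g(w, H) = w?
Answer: -5427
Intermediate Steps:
V(G, I) = G
R(U) = 1
(-81*(-73 + 140))/R(V(13, 16)) = -81*(-73 + 140)/1 = -81*67*1 = -5427*1 = -5427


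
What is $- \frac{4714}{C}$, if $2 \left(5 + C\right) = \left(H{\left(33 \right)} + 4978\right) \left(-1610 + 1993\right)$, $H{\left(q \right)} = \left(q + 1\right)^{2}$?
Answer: $- \frac{2357}{587328} \approx -0.0040131$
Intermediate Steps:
$H{\left(q \right)} = \left(1 + q\right)^{2}$
$C = 1174656$ ($C = -5 + \frac{\left(\left(1 + 33\right)^{2} + 4978\right) \left(-1610 + 1993\right)}{2} = -5 + \frac{\left(34^{2} + 4978\right) 383}{2} = -5 + \frac{\left(1156 + 4978\right) 383}{2} = -5 + \frac{6134 \cdot 383}{2} = -5 + \frac{1}{2} \cdot 2349322 = -5 + 1174661 = 1174656$)
$- \frac{4714}{C} = - \frac{4714}{1174656} = \left(-4714\right) \frac{1}{1174656} = - \frac{2357}{587328}$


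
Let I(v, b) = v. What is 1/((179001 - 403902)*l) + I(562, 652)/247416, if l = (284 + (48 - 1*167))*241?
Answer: 837678592919/368781311295540 ≈ 0.0022715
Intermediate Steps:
l = 39765 (l = (284 + (48 - 167))*241 = (284 - 119)*241 = 165*241 = 39765)
1/((179001 - 403902)*l) + I(562, 652)/247416 = 1/((179001 - 403902)*39765) + 562/247416 = (1/39765)/(-224901) + 562*(1/247416) = -1/224901*1/39765 + 281/123708 = -1/8943188265 + 281/123708 = 837678592919/368781311295540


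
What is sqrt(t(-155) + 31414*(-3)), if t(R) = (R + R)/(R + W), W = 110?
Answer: 2*I*sqrt(212029)/3 ≈ 306.98*I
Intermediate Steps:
t(R) = 2*R/(110 + R) (t(R) = (R + R)/(R + 110) = (2*R)/(110 + R) = 2*R/(110 + R))
sqrt(t(-155) + 31414*(-3)) = sqrt(2*(-155)/(110 - 155) + 31414*(-3)) = sqrt(2*(-155)/(-45) - 94242) = sqrt(2*(-155)*(-1/45) - 94242) = sqrt(62/9 - 94242) = sqrt(-848116/9) = 2*I*sqrt(212029)/3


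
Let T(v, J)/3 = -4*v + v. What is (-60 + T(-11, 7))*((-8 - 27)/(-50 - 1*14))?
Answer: 1365/64 ≈ 21.328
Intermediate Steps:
T(v, J) = -9*v (T(v, J) = 3*(-4*v + v) = 3*(-3*v) = -9*v)
(-60 + T(-11, 7))*((-8 - 27)/(-50 - 1*14)) = (-60 - 9*(-11))*((-8 - 27)/(-50 - 1*14)) = (-60 + 99)*(-35/(-50 - 14)) = 39*(-35/(-64)) = 39*(-35*(-1/64)) = 39*(35/64) = 1365/64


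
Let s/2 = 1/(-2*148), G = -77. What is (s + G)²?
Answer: 129891609/21904 ≈ 5930.0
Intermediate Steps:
s = -1/148 (s = 2/((-2*148)) = 2/(-296) = 2*(-1/296) = -1/148 ≈ -0.0067568)
(s + G)² = (-1/148 - 77)² = (-11397/148)² = 129891609/21904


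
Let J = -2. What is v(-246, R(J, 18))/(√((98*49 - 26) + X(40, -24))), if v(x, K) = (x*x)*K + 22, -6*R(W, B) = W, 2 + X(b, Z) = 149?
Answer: 20194*√547/1641 ≈ 287.81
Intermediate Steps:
X(b, Z) = 147 (X(b, Z) = -2 + 149 = 147)
R(W, B) = -W/6
v(x, K) = 22 + K*x² (v(x, K) = x²*K + 22 = K*x² + 22 = 22 + K*x²)
v(-246, R(J, 18))/(√((98*49 - 26) + X(40, -24))) = (22 - ⅙*(-2)*(-246)²)/(√((98*49 - 26) + 147)) = (22 + (⅓)*60516)/(√((4802 - 26) + 147)) = (22 + 20172)/(√(4776 + 147)) = 20194/(√4923) = 20194/((3*√547)) = 20194*(√547/1641) = 20194*√547/1641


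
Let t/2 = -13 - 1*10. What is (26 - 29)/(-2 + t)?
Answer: 1/16 ≈ 0.062500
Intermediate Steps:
t = -46 (t = 2*(-13 - 1*10) = 2*(-13 - 10) = 2*(-23) = -46)
(26 - 29)/(-2 + t) = (26 - 29)/(-2 - 46) = -3/(-48) = -3*(-1/48) = 1/16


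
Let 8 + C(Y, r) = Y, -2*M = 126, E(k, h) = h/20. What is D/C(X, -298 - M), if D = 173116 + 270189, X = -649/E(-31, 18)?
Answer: -3989745/6562 ≈ -608.01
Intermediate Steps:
E(k, h) = h/20 (E(k, h) = h*(1/20) = h/20)
M = -63 (M = -½*126 = -63)
X = -6490/9 (X = -649/((1/20)*18) = -649/9/10 = -649*10/9 = -6490/9 ≈ -721.11)
C(Y, r) = -8 + Y
D = 443305
D/C(X, -298 - M) = 443305/(-8 - 6490/9) = 443305/(-6562/9) = 443305*(-9/6562) = -3989745/6562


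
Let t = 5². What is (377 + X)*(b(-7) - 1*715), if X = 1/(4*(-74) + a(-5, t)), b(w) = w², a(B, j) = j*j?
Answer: -82606644/329 ≈ -2.5108e+5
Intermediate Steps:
t = 25
a(B, j) = j²
X = 1/329 (X = 1/(4*(-74) + 25²) = 1/(-296 + 625) = 1/329 ≈ 0.0030395)
(377 + X)*(b(-7) - 1*715) = (377 + 1/329)*((-7)² - 1*715) = 124034*(49 - 715)/329 = (124034/329)*(-666) = -82606644/329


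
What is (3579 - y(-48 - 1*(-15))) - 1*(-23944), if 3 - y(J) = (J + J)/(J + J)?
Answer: 27521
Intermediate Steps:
y(J) = 2 (y(J) = 3 - (J + J)/(J + J) = 3 - 2*J/(2*J) = 3 - 2*J*1/(2*J) = 3 - 1*1 = 3 - 1 = 2)
(3579 - y(-48 - 1*(-15))) - 1*(-23944) = (3579 - 1*2) - 1*(-23944) = (3579 - 2) + 23944 = 3577 + 23944 = 27521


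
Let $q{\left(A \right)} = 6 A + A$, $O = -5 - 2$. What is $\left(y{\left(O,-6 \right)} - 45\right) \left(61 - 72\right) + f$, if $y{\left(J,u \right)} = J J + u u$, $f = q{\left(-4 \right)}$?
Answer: $-468$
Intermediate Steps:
$O = -7$ ($O = -5 - 2 = -7$)
$q{\left(A \right)} = 7 A$
$f = -28$ ($f = 7 \left(-4\right) = -28$)
$y{\left(J,u \right)} = J^{2} + u^{2}$
$\left(y{\left(O,-6 \right)} - 45\right) \left(61 - 72\right) + f = \left(\left(\left(-7\right)^{2} + \left(-6\right)^{2}\right) - 45\right) \left(61 - 72\right) - 28 = \left(\left(49 + 36\right) - 45\right) \left(61 - 72\right) - 28 = \left(85 - 45\right) \left(-11\right) - 28 = 40 \left(-11\right) - 28 = -440 - 28 = -468$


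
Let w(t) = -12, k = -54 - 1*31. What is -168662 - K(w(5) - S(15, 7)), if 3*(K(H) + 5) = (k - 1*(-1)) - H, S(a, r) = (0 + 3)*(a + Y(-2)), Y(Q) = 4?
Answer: -168652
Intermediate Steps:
k = -85 (k = -54 - 31 = -85)
S(a, r) = 12 + 3*a (S(a, r) = (0 + 3)*(a + 4) = 3*(4 + a) = 12 + 3*a)
K(H) = -33 - H/3 (K(H) = -5 + ((-85 - 1*(-1)) - H)/3 = -5 + ((-85 + 1) - H)/3 = -5 + (-84 - H)/3 = -5 + (-28 - H/3) = -33 - H/3)
-168662 - K(w(5) - S(15, 7)) = -168662 - (-33 - (-12 - (12 + 3*15))/3) = -168662 - (-33 - (-12 - (12 + 45))/3) = -168662 - (-33 - (-12 - 1*57)/3) = -168662 - (-33 - (-12 - 57)/3) = -168662 - (-33 - ⅓*(-69)) = -168662 - (-33 + 23) = -168662 - 1*(-10) = -168662 + 10 = -168652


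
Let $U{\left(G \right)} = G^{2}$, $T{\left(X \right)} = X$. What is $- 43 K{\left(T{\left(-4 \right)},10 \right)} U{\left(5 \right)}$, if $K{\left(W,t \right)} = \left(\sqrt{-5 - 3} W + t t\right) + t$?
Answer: $-118250 + 8600 i \sqrt{2} \approx -1.1825 \cdot 10^{5} + 12162.0 i$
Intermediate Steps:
$K{\left(W,t \right)} = t + t^{2} + 2 i W \sqrt{2}$ ($K{\left(W,t \right)} = \left(\sqrt{-8} W + t^{2}\right) + t = \left(2 i \sqrt{2} W + t^{2}\right) + t = \left(2 i W \sqrt{2} + t^{2}\right) + t = \left(t^{2} + 2 i W \sqrt{2}\right) + t = t + t^{2} + 2 i W \sqrt{2}$)
$- 43 K{\left(T{\left(-4 \right)},10 \right)} U{\left(5 \right)} = - 43 \left(10 + 10^{2} + 2 i \left(-4\right) \sqrt{2}\right) 5^{2} = - 43 \left(10 + 100 - 8 i \sqrt{2}\right) 25 = - 43 \left(110 - 8 i \sqrt{2}\right) 25 = \left(-4730 + 344 i \sqrt{2}\right) 25 = -118250 + 8600 i \sqrt{2}$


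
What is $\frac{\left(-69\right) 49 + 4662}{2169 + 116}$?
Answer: $\frac{1281}{2285} \approx 0.56061$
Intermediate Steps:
$\frac{\left(-69\right) 49 + 4662}{2169 + 116} = \frac{-3381 + 4662}{2285} = 1281 \cdot \frac{1}{2285} = \frac{1281}{2285}$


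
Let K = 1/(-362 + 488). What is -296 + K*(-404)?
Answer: -18850/63 ≈ -299.21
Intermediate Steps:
K = 1/126 ≈ 0.0079365
-296 + K*(-404) = -296 + (1/126)*(-404) = -296 - 202/63 = -18850/63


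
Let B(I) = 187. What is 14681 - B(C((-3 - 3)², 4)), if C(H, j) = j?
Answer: 14494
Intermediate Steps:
14681 - B(C((-3 - 3)², 4)) = 14681 - 1*187 = 14681 - 187 = 14494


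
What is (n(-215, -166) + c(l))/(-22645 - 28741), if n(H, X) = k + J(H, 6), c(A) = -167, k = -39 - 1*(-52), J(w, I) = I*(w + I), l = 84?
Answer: 704/25693 ≈ 0.027400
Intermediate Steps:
J(w, I) = I*(I + w)
k = 13 (k = -39 + 52 = 13)
n(H, X) = 49 + 6*H (n(H, X) = 13 + 6*(6 + H) = 13 + (36 + 6*H) = 49 + 6*H)
(n(-215, -166) + c(l))/(-22645 - 28741) = ((49 + 6*(-215)) - 167)/(-22645 - 28741) = ((49 - 1290) - 167)/(-51386) = (-1241 - 167)*(-1/51386) = -1408*(-1/51386) = 704/25693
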